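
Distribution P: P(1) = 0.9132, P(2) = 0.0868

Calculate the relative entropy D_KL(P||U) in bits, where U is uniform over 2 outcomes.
0.5743 bits

U(i) = 1/2 for all i

D_KL(P||U) = Σ P(x) log₂(P(x) / (1/2))
           = Σ P(x) log₂(P(x)) + log₂(2)
           = log₂(2) - H(P)

H(P) = -Σ P(x) log₂(P(x)):
  -P(1)·log₂(P(1)) = -(0.9132)·log₂(0.9132) = 0.11963
  -P(2)·log₂(P(2)) = -(0.0868)·log₂(0.0868) = 0.30607
H(P) = 0.11963 + 0.30607 = 0.42570 bits

log₂(2) = 1.00000 bits

D_KL(P||U) = 1.00000 - 0.42570 = 0.57430 ≈ 0.5743 bits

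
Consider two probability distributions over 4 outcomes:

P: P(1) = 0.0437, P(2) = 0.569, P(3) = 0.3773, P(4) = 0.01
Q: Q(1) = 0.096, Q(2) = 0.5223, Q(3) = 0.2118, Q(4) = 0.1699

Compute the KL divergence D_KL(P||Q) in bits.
0.2941 bits

D_KL(P||Q) = Σ P(x) log₂(P(x)/Q(x))

Computing term by term:
  P(1)·log₂(P(1)/Q(1)) = 0.0437·log₂(0.0437/0.096) = -0.04962
  P(2)·log₂(P(2)/Q(2)) = 0.569·log₂(0.569/0.5223) = 0.07030
  P(3)·log₂(P(3)/Q(3)) = 0.3773·log₂(0.3773/0.2118) = 0.31429
  P(4)·log₂(P(4)/Q(4)) = 0.01·log₂(0.01/0.1699) = -0.04087

D_KL(P||Q) = -0.04962 + 0.07030 + 0.31429 - 0.04087 = 0.29410 ≈ 0.2941 bits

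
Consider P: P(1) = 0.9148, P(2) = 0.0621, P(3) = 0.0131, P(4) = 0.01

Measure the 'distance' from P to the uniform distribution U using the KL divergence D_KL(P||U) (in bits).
1.4851 bits

U(i) = 1/4 for all i

D_KL(P||U) = Σ P(x) log₂(P(x) / (1/4))
           = Σ P(x) log₂(P(x)) + log₂(4)
           = log₂(4) - H(P)

H(P) = -Σ P(x) log₂(P(x)):
  -P(1)·log₂(P(1)) = -(0.9148)·log₂(0.9148) = 0.11753
  -P(2)·log₂(P(2)) = -(0.0621)·log₂(0.0621) = 0.24898
  -P(3)·log₂(P(3)) = -(0.0131)·log₂(0.0131) = 0.08193
  -P(4)·log₂(P(4)) = -(0.01)·log₂(0.01) = 0.06644
H(P) = 0.11753 + 0.24898 + 0.08193 + 0.06644 = 0.51488 bits

log₂(4) = 2.00000 bits

D_KL(P||U) = 2.00000 - 0.51488 = 1.48512 ≈ 1.4851 bits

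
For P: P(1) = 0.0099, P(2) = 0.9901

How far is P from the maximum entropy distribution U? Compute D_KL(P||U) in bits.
0.9199 bits

U(i) = 1/2 for all i

D_KL(P||U) = Σ P(x) log₂(P(x) / (1/2))
           = Σ P(x) log₂(P(x)) + log₂(2)
           = log₂(2) - H(P)

H(P) = -Σ P(x) log₂(P(x)):
  -P(1)·log₂(P(1)) = -(0.0099)·log₂(0.0099) = 0.06592
  -P(2)·log₂(P(2)) = -(0.9901)·log₂(0.9901) = 0.01421
H(P) = 0.06592 + 0.01421 = 0.08013 bits

log₂(2) = 1.00000 bits

D_KL(P||U) = 1.00000 - 0.08013 = 0.91987 ≈ 0.9199 bits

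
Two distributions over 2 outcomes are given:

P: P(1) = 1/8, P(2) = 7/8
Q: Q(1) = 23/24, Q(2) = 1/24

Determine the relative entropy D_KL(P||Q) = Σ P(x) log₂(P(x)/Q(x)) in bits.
3.4760 bits

D_KL(P||Q) = Σ P(x) log₂(P(x)/Q(x))

Computing term by term:
  P(1)·log₂(P(1)/Q(1)) = (1/8)·log₂((1/8)/(23/24)) = -0.36732
  P(2)·log₂(P(2)/Q(2)) = (7/8)·log₂((7/8)/(1/24)) = 3.84328

D_KL(P||Q) = -0.36732 + 3.84328 = 3.47596 ≈ 3.4760 bits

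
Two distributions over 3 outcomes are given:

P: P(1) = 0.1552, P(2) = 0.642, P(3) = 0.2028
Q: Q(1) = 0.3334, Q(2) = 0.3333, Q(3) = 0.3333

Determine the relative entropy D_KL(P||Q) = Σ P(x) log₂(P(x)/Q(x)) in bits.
0.2906 bits

D_KL(P||Q) = Σ P(x) log₂(P(x)/Q(x))

Computing term by term:
  P(1)·log₂(P(1)/Q(1)) = 0.1552·log₂(0.1552/0.3334) = -0.17121
  P(2)·log₂(P(2)/Q(2)) = 0.642·log₂(0.642/0.3333) = 0.60717
  P(3)·log₂(P(3)/Q(3)) = 0.2028·log₂(0.2028/0.3333) = -0.14536

D_KL(P||Q) = -0.17121 + 0.60717 - 0.14536 = 0.29060 ≈ 0.2906 bits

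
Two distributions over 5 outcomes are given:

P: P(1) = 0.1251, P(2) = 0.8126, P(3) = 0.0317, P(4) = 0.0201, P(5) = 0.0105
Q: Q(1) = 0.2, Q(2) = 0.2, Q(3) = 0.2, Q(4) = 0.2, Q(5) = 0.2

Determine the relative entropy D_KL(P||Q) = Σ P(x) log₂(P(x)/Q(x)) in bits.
1.3633 bits

D_KL(P||Q) = Σ P(x) log₂(P(x)/Q(x))

Computing term by term:
  P(1)·log₂(P(1)/Q(1)) = 0.1251·log₂(0.1251/0.2) = -0.08468
  P(2)·log₂(P(2)/Q(2)) = 0.8126·log₂(0.8126/0.2) = 1.64352
  P(3)·log₂(P(3)/Q(3)) = 0.0317·log₂(0.0317/0.2) = -0.08424
  P(4)·log₂(P(4)/Q(4)) = 0.0201·log₂(0.0201/0.2) = -0.06663
  P(5)·log₂(P(5)/Q(5)) = 0.0105·log₂(0.0105/0.2) = -0.04464

D_KL(P||Q) = -0.08468 + 1.64352 - 0.08424 - 0.06663 - 0.04464 = 1.36333 ≈ 1.3633 bits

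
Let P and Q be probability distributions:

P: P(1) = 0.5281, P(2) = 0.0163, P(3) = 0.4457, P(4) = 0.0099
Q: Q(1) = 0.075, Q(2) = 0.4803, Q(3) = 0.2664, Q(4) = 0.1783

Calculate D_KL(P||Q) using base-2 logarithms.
1.6971 bits

D_KL(P||Q) = Σ P(x) log₂(P(x)/Q(x))

Computing term by term:
  P(1)·log₂(P(1)/Q(1)) = 0.5281·log₂(0.5281/0.075) = 1.48705
  P(2)·log₂(P(2)/Q(2)) = 0.0163·log₂(0.0163/0.4803) = -0.07956
  P(3)·log₂(P(3)/Q(3)) = 0.4457·log₂(0.4457/0.2664) = 0.33092
  P(4)·log₂(P(4)/Q(4)) = 0.0099·log₂(0.0099/0.1783) = -0.04129

D_KL(P||Q) = 1.48705 - 0.07956 + 0.33092 - 0.04129 = 1.69712 ≈ 1.6971 bits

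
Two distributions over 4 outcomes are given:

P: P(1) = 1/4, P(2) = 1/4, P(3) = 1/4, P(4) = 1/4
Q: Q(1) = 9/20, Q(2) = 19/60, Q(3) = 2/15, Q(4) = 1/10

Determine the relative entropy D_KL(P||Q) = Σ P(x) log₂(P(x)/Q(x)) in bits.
0.2599 bits

D_KL(P||Q) = Σ P(x) log₂(P(x)/Q(x))

Computing term by term:
  P(1)·log₂(P(1)/Q(1)) = (1/4)·log₂((1/4)/(9/20)) = -0.21200
  P(2)·log₂(P(2)/Q(2)) = (1/4)·log₂((1/4)/(19/60)) = -0.08526
  P(3)·log₂(P(3)/Q(3)) = (1/4)·log₂((1/4)/(2/15)) = 0.22672
  P(4)·log₂(P(4)/Q(4)) = (1/4)·log₂((1/4)/(1/10)) = 0.33048

D_KL(P||Q) = -0.21200 - 0.08526 + 0.22672 + 0.33048 = 0.25994 ≈ 0.2599 bits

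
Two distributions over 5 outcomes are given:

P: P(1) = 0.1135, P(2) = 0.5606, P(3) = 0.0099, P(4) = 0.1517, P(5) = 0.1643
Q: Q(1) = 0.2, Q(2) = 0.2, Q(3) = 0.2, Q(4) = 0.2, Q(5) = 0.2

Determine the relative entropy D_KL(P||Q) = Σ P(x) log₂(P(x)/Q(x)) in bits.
0.5908 bits

D_KL(P||Q) = Σ P(x) log₂(P(x)/Q(x))

Computing term by term:
  P(1)·log₂(P(1)/Q(1)) = 0.1135·log₂(0.1135/0.2) = -0.09276
  P(2)·log₂(P(2)/Q(2)) = 0.5606·log₂(0.5606/0.2) = 0.83360
  P(3)·log₂(P(3)/Q(3)) = 0.0099·log₂(0.0099/0.2) = -0.04293
  P(4)·log₂(P(4)/Q(4)) = 0.1517·log₂(0.1517/0.2) = -0.06049
  P(5)·log₂(P(5)/Q(5)) = 0.1643·log₂(0.1643/0.2) = -0.04661

D_KL(P||Q) = -0.09276 + 0.83360 - 0.04293 - 0.06049 - 0.04661 = 0.59081 ≈ 0.5908 bits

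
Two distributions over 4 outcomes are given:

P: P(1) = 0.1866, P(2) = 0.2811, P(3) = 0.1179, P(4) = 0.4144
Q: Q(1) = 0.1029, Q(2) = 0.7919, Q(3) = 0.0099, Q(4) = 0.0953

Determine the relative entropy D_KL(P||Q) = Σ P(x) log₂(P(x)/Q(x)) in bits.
1.0403 bits

D_KL(P||Q) = Σ P(x) log₂(P(x)/Q(x))

Computing term by term:
  P(1)·log₂(P(1)/Q(1)) = 0.1866·log₂(0.1866/0.1029) = 0.16023
  P(2)·log₂(P(2)/Q(2)) = 0.2811·log₂(0.2811/0.7919) = -0.42003
  P(3)·log₂(P(3)/Q(3)) = 0.1179·log₂(0.1179/0.0099) = 0.42137
  P(4)·log₂(P(4)/Q(4)) = 0.4144·log₂(0.4144/0.0953) = 0.87873

D_KL(P||Q) = 0.16023 - 0.42003 + 0.42137 + 0.87873 = 1.04030 ≈ 1.0403 bits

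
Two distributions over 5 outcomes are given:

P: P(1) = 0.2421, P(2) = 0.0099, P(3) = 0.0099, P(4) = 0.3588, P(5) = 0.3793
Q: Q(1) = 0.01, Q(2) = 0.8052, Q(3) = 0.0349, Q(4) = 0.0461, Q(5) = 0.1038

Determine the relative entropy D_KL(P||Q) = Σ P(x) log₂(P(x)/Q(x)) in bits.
2.8035 bits

D_KL(P||Q) = Σ P(x) log₂(P(x)/Q(x))

Computing term by term:
  P(1)·log₂(P(1)/Q(1)) = 0.2421·log₂(0.2421/0.01) = 1.11306
  P(2)·log₂(P(2)/Q(2)) = 0.0099·log₂(0.0099/0.8052) = -0.06282
  P(3)·log₂(P(3)/Q(3)) = 0.0099·log₂(0.0099/0.0349) = -0.01800
  P(4)·log₂(P(4)/Q(4)) = 0.3588·log₂(0.3588/0.0461) = 1.06217
  P(5)·log₂(P(5)/Q(5)) = 0.3793·log₂(0.3793/0.1038) = 0.70911

D_KL(P||Q) = 1.11306 - 0.06282 - 0.01800 + 1.06217 + 0.70911 = 2.80352 ≈ 2.8035 bits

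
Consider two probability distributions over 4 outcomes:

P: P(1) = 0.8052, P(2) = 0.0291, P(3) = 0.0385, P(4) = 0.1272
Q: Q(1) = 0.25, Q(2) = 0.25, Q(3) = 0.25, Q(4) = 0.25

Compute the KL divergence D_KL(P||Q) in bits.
1.0405 bits

D_KL(P||Q) = Σ P(x) log₂(P(x)/Q(x))

Computing term by term:
  P(1)·log₂(P(1)/Q(1)) = 0.8052·log₂(0.8052/0.25) = 1.35871
  P(2)·log₂(P(2)/Q(2)) = 0.0291·log₂(0.0291/0.25) = -0.09029
  P(3)·log₂(P(3)/Q(3)) = 0.0385·log₂(0.0385/0.25) = -0.10391
  P(4)·log₂(P(4)/Q(4)) = 0.1272·log₂(0.1272/0.25) = -0.12400

D_KL(P||Q) = 1.35871 - 0.09029 - 0.10391 - 0.12400 = 1.04051 ≈ 1.0405 bits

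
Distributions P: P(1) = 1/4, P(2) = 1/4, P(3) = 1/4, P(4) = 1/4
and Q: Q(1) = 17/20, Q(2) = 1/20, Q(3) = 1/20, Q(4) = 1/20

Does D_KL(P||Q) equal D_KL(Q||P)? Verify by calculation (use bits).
D_KL(P||Q) = 1.3001 bits, D_KL(Q||P) = 1.1524 bits. No — D_KL(P||Q) ≠ D_KL(Q||P) for this pair.

D_KL(P||Q) = Σ P(x) log₂(P(x)/Q(x))

Computing term by term:
  P(1)·log₂(P(1)/Q(1)) = (1/4)·log₂((1/4)/(17/20)) = -0.44138
  P(2)·log₂(P(2)/Q(2)) = (1/4)·log₂((1/4)/(1/20)) = 0.58048
  P(3)·log₂(P(3)/Q(3)) = (1/4)·log₂((1/4)/(1/20)) = 0.58048
  P(4)·log₂(P(4)/Q(4)) = (1/4)·log₂((1/4)/(1/20)) = 0.58048

D_KL(P||Q) = -0.44138 + 0.58048 + 0.58048 + 0.58048 = 1.30006 ≈ 1.3001 bits

D_KL(Q||P) = Σ Q(x) log₂(Q(x)/P(x))

Computing term by term:
  Q(1)·log₂(Q(1)/P(1)) = (17/20)·log₂((17/20)/(1/4)) = 1.50070
  Q(2)·log₂(Q(2)/P(2)) = (1/20)·log₂((1/20)/(1/4)) = -0.11610
  Q(3)·log₂(Q(3)/P(3)) = (1/20)·log₂((1/20)/(1/4)) = -0.11610
  Q(4)·log₂(Q(4)/P(4)) = (1/20)·log₂((1/20)/(1/4)) = -0.11610

D_KL(Q||P) = 1.50070 - 0.11610 - 0.11610 - 0.11610 = 1.15240 ≈ 1.1524 bits

These are NOT equal (difference: 0.1477 bits). KL divergence is asymmetric: D_KL(P||Q) ≠ D_KL(Q||P) in general.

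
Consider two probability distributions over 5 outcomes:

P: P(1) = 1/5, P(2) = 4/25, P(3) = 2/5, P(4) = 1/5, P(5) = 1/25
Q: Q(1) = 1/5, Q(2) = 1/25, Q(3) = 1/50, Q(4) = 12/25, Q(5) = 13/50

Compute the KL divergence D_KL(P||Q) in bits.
1.6881 bits

D_KL(P||Q) = Σ P(x) log₂(P(x)/Q(x))

Computing term by term:
  P(1)·log₂(P(1)/Q(1)) = (1/5)·log₂((1/5)/(1/5)) = 0.00000
  P(2)·log₂(P(2)/Q(2)) = (4/25)·log₂((4/25)/(1/25)) = 0.32000
  P(3)·log₂(P(3)/Q(3)) = (2/5)·log₂((2/5)/(1/50)) = 1.72877
  P(4)·log₂(P(4)/Q(4)) = (1/5)·log₂((1/5)/(12/25)) = -0.25261
  P(5)·log₂(P(5)/Q(5)) = (1/25)·log₂((1/25)/(13/50)) = -0.10802

D_KL(P||Q) = 0.00000 + 0.32000 + 1.72877 - 0.25261 - 0.10802 = 1.68814 ≈ 1.6881 bits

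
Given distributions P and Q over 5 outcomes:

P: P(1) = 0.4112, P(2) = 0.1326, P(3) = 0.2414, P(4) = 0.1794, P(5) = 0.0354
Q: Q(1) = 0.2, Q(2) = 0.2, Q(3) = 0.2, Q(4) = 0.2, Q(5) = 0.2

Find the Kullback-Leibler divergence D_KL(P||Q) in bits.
0.2979 bits

D_KL(P||Q) = Σ P(x) log₂(P(x)/Q(x))

Computing term by term:
  P(1)·log₂(P(1)/Q(1)) = 0.4112·log₂(0.4112/0.2) = 0.42758
  P(2)·log₂(P(2)/Q(2)) = 0.1326·log₂(0.1326/0.2) = -0.07862
  P(3)·log₂(P(3)/Q(3)) = 0.2414·log₂(0.2414/0.2) = 0.06552
  P(4)·log₂(P(4)/Q(4)) = 0.1794·log₂(0.1794/0.2) = -0.02813
  P(5)·log₂(P(5)/Q(5)) = 0.0354·log₂(0.0354/0.2) = -0.08844

D_KL(P||Q) = 0.42758 - 0.07862 + 0.06552 - 0.02813 - 0.08844 = 0.29791 ≈ 0.2979 bits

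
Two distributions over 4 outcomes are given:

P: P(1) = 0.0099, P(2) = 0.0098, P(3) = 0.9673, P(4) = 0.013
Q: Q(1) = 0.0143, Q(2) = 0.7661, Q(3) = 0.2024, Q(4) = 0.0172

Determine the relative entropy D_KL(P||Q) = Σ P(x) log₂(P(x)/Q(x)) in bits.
2.1108 bits

D_KL(P||Q) = Σ P(x) log₂(P(x)/Q(x))

Computing term by term:
  P(1)·log₂(P(1)/Q(1)) = 0.0099·log₂(0.0099/0.0143) = -0.00525
  P(2)·log₂(P(2)/Q(2)) = 0.0098·log₂(0.0098/0.7661) = -0.06163
  P(3)·log₂(P(3)/Q(3)) = 0.9673·log₂(0.9673/0.2024) = 2.18296
  P(4)·log₂(P(4)/Q(4)) = 0.013·log₂(0.013/0.0172) = -0.00525

D_KL(P||Q) = -0.00525 - 0.06163 + 2.18296 - 0.00525 = 2.11083 ≈ 2.1108 bits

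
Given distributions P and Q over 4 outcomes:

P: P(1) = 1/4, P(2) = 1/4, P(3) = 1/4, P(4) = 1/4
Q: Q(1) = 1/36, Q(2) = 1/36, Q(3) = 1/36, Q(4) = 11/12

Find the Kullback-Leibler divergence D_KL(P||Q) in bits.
1.9088 bits

D_KL(P||Q) = Σ P(x) log₂(P(x)/Q(x))

Computing term by term:
  P(1)·log₂(P(1)/Q(1)) = (1/4)·log₂((1/4)/(1/36)) = 0.79248
  P(2)·log₂(P(2)/Q(2)) = (1/4)·log₂((1/4)/(1/36)) = 0.79248
  P(3)·log₂(P(3)/Q(3)) = (1/4)·log₂((1/4)/(1/36)) = 0.79248
  P(4)·log₂(P(4)/Q(4)) = (1/4)·log₂((1/4)/(11/12)) = -0.46862

D_KL(P||Q) = 0.79248 + 0.79248 + 0.79248 - 0.46862 = 1.90882 ≈ 1.9088 bits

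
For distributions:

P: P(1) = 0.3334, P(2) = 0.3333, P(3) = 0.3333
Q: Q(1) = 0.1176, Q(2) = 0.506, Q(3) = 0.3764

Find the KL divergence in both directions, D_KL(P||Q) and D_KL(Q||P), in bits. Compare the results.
D_KL(P||Q) = 0.2420 bits, D_KL(Q||P) = 0.1940 bits. D_KL(P||Q) is larger than D_KL(Q||P) by 0.0480 bits; the two directions differ.

D_KL(P||Q) = Σ P(x) log₂(P(x)/Q(x))

Computing term by term:
  P(1)·log₂(P(1)/Q(1)) = 0.3334·log₂(0.3334/0.1176) = 0.50122
  P(2)·log₂(P(2)/Q(2)) = 0.3333·log₂(0.3333/0.506) = -0.20075
  P(3)·log₂(P(3)/Q(3)) = 0.3333·log₂(0.3333/0.3764) = -0.05848

D_KL(P||Q) = 0.50122 - 0.20075 - 0.05848 = 0.24199 ≈ 0.2420 bits

D_KL(Q||P) = Σ Q(x) log₂(Q(x)/P(x))

Computing term by term:
  Q(1)·log₂(Q(1)/P(1)) = 0.1176·log₂(0.1176/0.3334) = -0.17680
  Q(2)·log₂(Q(2)/P(2)) = 0.506·log₂(0.506/0.3333) = 0.30477
  Q(3)·log₂(Q(3)/P(3)) = 0.3764·log₂(0.3764/0.3333) = 0.06604

D_KL(Q||P) = -0.17680 + 0.30477 + 0.06604 = 0.19401 ≈ 0.1940 bits

These are NOT equal (difference: 0.0480 bits). KL divergence is asymmetric: D_KL(P||Q) ≠ D_KL(Q||P) in general.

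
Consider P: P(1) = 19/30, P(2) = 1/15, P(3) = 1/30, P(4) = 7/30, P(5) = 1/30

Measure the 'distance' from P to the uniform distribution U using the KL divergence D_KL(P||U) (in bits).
0.8271 bits

U(i) = 1/5 for all i

D_KL(P||U) = Σ P(x) log₂(P(x) / (1/5))
           = Σ P(x) log₂(P(x)) + log₂(5)
           = log₂(5) - H(P)

H(P) = -Σ P(x) log₂(P(x)):
  -P(1)·log₂(P(1)) = -(19/30)·log₂(19/30) = 0.41734
  -P(2)·log₂(P(2)) = -(1/15)·log₂(1/15) = 0.26046
  -P(3)·log₂(P(3)) = -(1/30)·log₂(1/30) = 0.16356
  -P(4)·log₂(P(4)) = -(7/30)·log₂(7/30) = 0.48989
  -P(5)·log₂(P(5)) = -(1/30)·log₂(1/30) = 0.16356
H(P) = 0.41734 + 0.26046 + 0.16356 + 0.48989 + 0.16356 = 1.49481 bits

log₂(5) = 2.32193 bits

D_KL(P||U) = 2.32193 - 1.49481 = 0.82712 ≈ 0.8271 bits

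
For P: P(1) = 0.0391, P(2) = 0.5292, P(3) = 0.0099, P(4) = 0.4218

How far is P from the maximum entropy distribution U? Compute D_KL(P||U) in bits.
0.7401 bits

U(i) = 1/4 for all i

D_KL(P||U) = Σ P(x) log₂(P(x) / (1/4))
           = Σ P(x) log₂(P(x)) + log₂(4)
           = log₂(4) - H(P)

H(P) = -Σ P(x) log₂(P(x)):
  -P(1)·log₂(P(1)) = -(0.0391)·log₂(0.0391) = 0.18286
  -P(2)·log₂(P(2)) = -(0.5292)·log₂(0.5292) = 0.48587
  -P(3)·log₂(P(3)) = -(0.0099)·log₂(0.0099) = 0.06592
  -P(4)·log₂(P(4)) = -(0.4218)·log₂(0.4218) = 0.52530
H(P) = 0.18286 + 0.48587 + 0.06592 + 0.52530 = 1.25995 bits

log₂(4) = 2.00000 bits

D_KL(P||U) = 2.00000 - 1.25995 = 0.74005 ≈ 0.7401 bits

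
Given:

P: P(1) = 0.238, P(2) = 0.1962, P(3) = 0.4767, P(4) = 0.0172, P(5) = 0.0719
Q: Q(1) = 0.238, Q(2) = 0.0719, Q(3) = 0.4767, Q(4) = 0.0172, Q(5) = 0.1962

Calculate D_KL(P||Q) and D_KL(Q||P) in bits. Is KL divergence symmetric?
D_KL(P||Q) = 0.1800 bits, D_KL(Q||P) = 0.1800 bits. The two values coincide for this particular pair, but no — KL divergence is not symmetric in general.

D_KL(P||Q) = Σ P(x) log₂(P(x)/Q(x))

Computing term by term:
  P(1)·log₂(P(1)/Q(1)) = 0.238·log₂(0.238/0.238) = 0.00000
  P(2)·log₂(P(2)/Q(2)) = 0.1962·log₂(0.1962/0.0719) = 0.28415
  P(3)·log₂(P(3)/Q(3)) = 0.4767·log₂(0.4767/0.4767) = 0.00000
  P(4)·log₂(P(4)/Q(4)) = 0.0172·log₂(0.0172/0.0172) = 0.00000
  P(5)·log₂(P(5)/Q(5)) = 0.0719·log₂(0.0719/0.1962) = -0.10413

D_KL(P||Q) = 0.00000 + 0.28415 + 0.00000 + 0.00000 - 0.10413 = 0.18002 ≈ 0.1800 bits

D_KL(Q||P) = Σ Q(x) log₂(Q(x)/P(x))

Computing term by term:
  Q(1)·log₂(Q(1)/P(1)) = 0.238·log₂(0.238/0.238) = 0.00000
  Q(2)·log₂(Q(2)/P(2)) = 0.0719·log₂(0.0719/0.1962) = -0.10413
  Q(3)·log₂(Q(3)/P(3)) = 0.4767·log₂(0.4767/0.4767) = 0.00000
  Q(4)·log₂(Q(4)/P(4)) = 0.0172·log₂(0.0172/0.0172) = 0.00000
  Q(5)·log₂(Q(5)/P(5)) = 0.1962·log₂(0.1962/0.0719) = 0.28415

D_KL(Q||P) = 0.00000 - 0.10413 + 0.00000 + 0.00000 + 0.28415 = 0.18002 ≈ 0.1800 bits

These ARE equal here. Q is P with outcomes relabeled (Q(2) = P(5), Q(5) = P(2)) by a relabeling that is its own inverse, so the two sums contain exactly the same terms in a different order. This is a special case — KL divergence is not symmetric in general: D_KL(P||Q) ≠ D_KL(Q||P) for most P, Q.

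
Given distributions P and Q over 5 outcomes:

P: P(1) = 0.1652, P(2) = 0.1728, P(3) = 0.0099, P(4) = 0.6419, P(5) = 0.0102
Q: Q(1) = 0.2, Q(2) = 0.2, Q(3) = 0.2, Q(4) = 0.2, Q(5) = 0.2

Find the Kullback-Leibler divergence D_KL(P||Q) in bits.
0.9112 bits

D_KL(P||Q) = Σ P(x) log₂(P(x)/Q(x))

Computing term by term:
  P(1)·log₂(P(1)/Q(1)) = 0.1652·log₂(0.1652/0.2) = -0.04556
  P(2)·log₂(P(2)/Q(2)) = 0.1728·log₂(0.1728/0.2) = -0.03644
  P(3)·log₂(P(3)/Q(3)) = 0.0099·log₂(0.0099/0.2) = -0.04293
  P(4)·log₂(P(4)/Q(4)) = 0.6419·log₂(0.6419/0.2) = 1.07990
  P(5)·log₂(P(5)/Q(5)) = 0.0102·log₂(0.0102/0.2) = -0.04379

D_KL(P||Q) = -0.04556 - 0.03644 - 0.04293 + 1.07990 - 0.04379 = 0.91118 ≈ 0.9112 bits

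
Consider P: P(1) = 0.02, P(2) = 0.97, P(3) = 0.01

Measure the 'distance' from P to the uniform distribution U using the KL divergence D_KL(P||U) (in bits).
1.3630 bits

U(i) = 1/3 for all i

D_KL(P||U) = Σ P(x) log₂(P(x) / (1/3))
           = Σ P(x) log₂(P(x)) + log₂(3)
           = log₂(3) - H(P)

H(P) = -Σ P(x) log₂(P(x)):
  -P(1)·log₂(P(1)) = -(0.02)·log₂(0.02) = 0.11288
  -P(2)·log₂(P(2)) = -(0.97)·log₂(0.97) = 0.04263
  -P(3)·log₂(P(3)) = -(0.01)·log₂(0.01) = 0.06644
H(P) = 0.11288 + 0.04263 + 0.06644 = 0.22195 bits

log₂(3) = 1.58496 bits

D_KL(P||U) = 1.58496 - 0.22195 = 1.36301 ≈ 1.3630 bits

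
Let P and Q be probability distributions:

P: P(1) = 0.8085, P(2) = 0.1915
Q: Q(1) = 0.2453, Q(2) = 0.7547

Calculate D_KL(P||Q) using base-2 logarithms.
1.0123 bits

D_KL(P||Q) = Σ P(x) log₂(P(x)/Q(x))

Computing term by term:
  P(1)·log₂(P(1)/Q(1)) = 0.8085·log₂(0.8085/0.2453) = 1.39119
  P(2)·log₂(P(2)/Q(2)) = 0.1915·log₂(0.1915/0.7547) = -0.37889

D_KL(P||Q) = 1.39119 - 0.37889 = 1.01230 ≈ 1.0123 bits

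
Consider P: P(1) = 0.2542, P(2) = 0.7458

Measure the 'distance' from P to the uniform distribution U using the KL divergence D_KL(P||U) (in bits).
0.1821 bits

U(i) = 1/2 for all i

D_KL(P||U) = Σ P(x) log₂(P(x) / (1/2))
           = Σ P(x) log₂(P(x)) + log₂(2)
           = log₂(2) - H(P)

H(P) = -Σ P(x) log₂(P(x)):
  -P(1)·log₂(P(1)) = -(0.2542)·log₂(0.2542) = 0.50229
  -P(2)·log₂(P(2)) = -(0.7458)·log₂(0.7458) = 0.31558
H(P) = 0.50229 + 0.31558 = 0.81787 bits

log₂(2) = 1.00000 bits

D_KL(P||U) = 1.00000 - 0.81787 = 0.18213 ≈ 0.1821 bits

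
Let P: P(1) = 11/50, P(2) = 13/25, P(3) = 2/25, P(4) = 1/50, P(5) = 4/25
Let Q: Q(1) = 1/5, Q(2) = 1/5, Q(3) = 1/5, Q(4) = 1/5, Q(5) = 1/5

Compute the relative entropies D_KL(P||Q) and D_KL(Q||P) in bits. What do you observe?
D_KL(P||Q) = 0.5234 bits, D_KL(Q||P) = 0.6900 bits. The two directions give different values (D_KL(Q||P) exceeds D_KL(P||Q) by 0.1666 bits): KL divergence is asymmetric.

D_KL(P||Q) = Σ P(x) log₂(P(x)/Q(x))

Computing term by term:
  P(1)·log₂(P(1)/Q(1)) = (11/50)·log₂((11/50)/(1/5)) = 0.03025
  P(2)·log₂(P(2)/Q(2)) = (13/25)·log₂((13/25)/(1/5)) = 0.71683
  P(3)·log₂(P(3)/Q(3)) = (2/25)·log₂((2/25)/(1/5)) = -0.10575
  P(4)·log₂(P(4)/Q(4)) = (1/50)·log₂((1/50)/(1/5)) = -0.06644
  P(5)·log₂(P(5)/Q(5)) = (4/25)·log₂((4/25)/(1/5)) = -0.05151

D_KL(P||Q) = 0.03025 + 0.71683 - 0.10575 - 0.06644 - 0.05151 = 0.52338 ≈ 0.5234 bits

D_KL(Q||P) = Σ Q(x) log₂(Q(x)/P(x))

Computing term by term:
  Q(1)·log₂(Q(1)/P(1)) = (1/5)·log₂((1/5)/(11/50)) = -0.02750
  Q(2)·log₂(Q(2)/P(2)) = (1/5)·log₂((1/5)/(13/25)) = -0.27570
  Q(3)·log₂(Q(3)/P(3)) = (1/5)·log₂((1/5)/(2/25)) = 0.26439
  Q(4)·log₂(Q(4)/P(4)) = (1/5)·log₂((1/5)/(1/50)) = 0.66439
  Q(5)·log₂(Q(5)/P(5)) = (1/5)·log₂((1/5)/(4/25)) = 0.06439

D_KL(Q||P) = -0.02750 - 0.27570 + 0.26439 + 0.66439 + 0.06439 = 0.68997 ≈ 0.6900 bits

These are NOT equal (difference: 0.1666 bits). KL divergence is asymmetric: D_KL(P||Q) ≠ D_KL(Q||P) in general.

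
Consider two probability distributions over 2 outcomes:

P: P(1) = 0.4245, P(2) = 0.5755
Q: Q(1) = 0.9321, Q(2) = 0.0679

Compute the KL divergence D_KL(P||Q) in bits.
1.2928 bits

D_KL(P||Q) = Σ P(x) log₂(P(x)/Q(x))

Computing term by term:
  P(1)·log₂(P(1)/Q(1)) = 0.4245·log₂(0.4245/0.9321) = -0.48169
  P(2)·log₂(P(2)/Q(2)) = 0.5755·log₂(0.5755/0.0679) = 1.77446

D_KL(P||Q) = -0.48169 + 1.77446 = 1.29277 ≈ 1.2928 bits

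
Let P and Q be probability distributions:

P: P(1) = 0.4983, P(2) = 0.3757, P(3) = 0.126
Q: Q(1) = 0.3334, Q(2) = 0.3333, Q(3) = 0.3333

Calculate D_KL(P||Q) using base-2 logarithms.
0.1770 bits

D_KL(P||Q) = Σ P(x) log₂(P(x)/Q(x))

Computing term by term:
  P(1)·log₂(P(1)/Q(1)) = 0.4983·log₂(0.4983/0.3334) = 0.28889
  P(2)·log₂(P(2)/Q(2)) = 0.3757·log₂(0.3757/0.3333) = 0.06491
  P(3)·log₂(P(3)/Q(3)) = 0.126·log₂(0.126/0.3333) = -0.17683

D_KL(P||Q) = 0.28889 + 0.06491 - 0.17683 = 0.17697 ≈ 0.1770 bits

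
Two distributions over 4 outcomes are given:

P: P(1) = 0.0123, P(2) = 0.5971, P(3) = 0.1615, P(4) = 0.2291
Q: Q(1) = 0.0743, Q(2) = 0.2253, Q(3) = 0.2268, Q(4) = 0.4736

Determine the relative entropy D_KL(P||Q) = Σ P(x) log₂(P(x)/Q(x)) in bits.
0.4885 bits

D_KL(P||Q) = Σ P(x) log₂(P(x)/Q(x))

Computing term by term:
  P(1)·log₂(P(1)/Q(1)) = 0.0123·log₂(0.0123/0.0743) = -0.03191
  P(2)·log₂(P(2)/Q(2)) = 0.5971·log₂(0.5971/0.2253) = 0.83960
  P(3)·log₂(P(3)/Q(3)) = 0.1615·log₂(0.1615/0.2268) = -0.07912
  P(4)·log₂(P(4)/Q(4)) = 0.2291·log₂(0.2291/0.4736) = -0.24003

D_KL(P||Q) = -0.03191 + 0.83960 - 0.07912 - 0.24003 = 0.48854 ≈ 0.4885 bits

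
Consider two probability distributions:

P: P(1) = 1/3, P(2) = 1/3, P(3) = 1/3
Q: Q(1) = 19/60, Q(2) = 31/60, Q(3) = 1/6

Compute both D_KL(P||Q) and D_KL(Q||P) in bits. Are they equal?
D_KL(P||Q) = 0.1472 bits, D_KL(Q||P) = 0.1366 bits. No, they are not equal.

D_KL(P||Q) = Σ P(x) log₂(P(x)/Q(x))

Computing term by term:
  P(1)·log₂(P(1)/Q(1)) = (1/3)·log₂((1/3)/(19/60)) = 0.02467
  P(2)·log₂(P(2)/Q(2)) = (1/3)·log₂((1/3)/(31/60)) = -0.21076
  P(3)·log₂(P(3)/Q(3)) = (1/3)·log₂((1/3)/(1/6)) = 0.33333

D_KL(P||Q) = 0.02467 - 0.21076 + 0.33333 = 0.14724 ≈ 0.1472 bits

D_KL(Q||P) = Σ Q(x) log₂(Q(x)/P(x))

Computing term by term:
  Q(1)·log₂(Q(1)/P(1)) = (19/60)·log₂((19/60)/(1/3)) = -0.02343
  Q(2)·log₂(Q(2)/P(2)) = (31/60)·log₂((31/60)/(1/3)) = 0.32667
  Q(3)·log₂(Q(3)/P(3)) = (1/6)·log₂((1/6)/(1/3)) = -0.16667

D_KL(Q||P) = -0.02343 + 0.32667 - 0.16667 = 0.13657 ≈ 0.1366 bits

These are NOT equal (difference: 0.0106 bits). KL divergence is asymmetric: D_KL(P||Q) ≠ D_KL(Q||P) in general.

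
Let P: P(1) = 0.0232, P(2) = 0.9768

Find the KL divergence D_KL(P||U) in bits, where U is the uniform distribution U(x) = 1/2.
0.8410 bits

U(i) = 1/2 for all i

D_KL(P||U) = Σ P(x) log₂(P(x) / (1/2))
           = Σ P(x) log₂(P(x)) + log₂(2)
           = log₂(2) - H(P)

H(P) = -Σ P(x) log₂(P(x)):
  -P(1)·log₂(P(1)) = -(0.0232)·log₂(0.0232) = 0.12597
  -P(2)·log₂(P(2)) = -(0.9768)·log₂(0.9768) = 0.03308
H(P) = 0.12597 + 0.03308 = 0.15905 bits

log₂(2) = 1.00000 bits

D_KL(P||U) = 1.00000 - 0.15905 = 0.84095 ≈ 0.8410 bits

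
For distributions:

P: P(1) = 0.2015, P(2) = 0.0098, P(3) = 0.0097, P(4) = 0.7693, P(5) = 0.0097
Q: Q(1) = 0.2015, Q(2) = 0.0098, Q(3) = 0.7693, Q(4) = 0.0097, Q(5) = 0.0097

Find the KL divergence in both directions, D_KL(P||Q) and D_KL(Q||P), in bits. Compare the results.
D_KL(P||Q) = 4.7926 bits, D_KL(Q||P) = 4.7926 bits. The two directions give exactly the same value for this pair.

D_KL(P||Q) = Σ P(x) log₂(P(x)/Q(x))

Computing term by term:
  P(1)·log₂(P(1)/Q(1)) = 0.2015·log₂(0.2015/0.2015) = 0.00000
  P(2)·log₂(P(2)/Q(2)) = 0.0098·log₂(0.0098/0.0098) = 0.00000
  P(3)·log₂(P(3)/Q(3)) = 0.0097·log₂(0.0097/0.7693) = -0.06120
  P(4)·log₂(P(4)/Q(4)) = 0.7693·log₂(0.7693/0.0097) = 4.85384
  P(5)·log₂(P(5)/Q(5)) = 0.0097·log₂(0.0097/0.0097) = 0.00000

D_KL(P||Q) = 0.00000 + 0.00000 - 0.06120 + 4.85384 + 0.00000 = 4.79264 ≈ 4.7926 bits

D_KL(Q||P) = Σ Q(x) log₂(Q(x)/P(x))

Computing term by term:
  Q(1)·log₂(Q(1)/P(1)) = 0.2015·log₂(0.2015/0.2015) = 0.00000
  Q(2)·log₂(Q(2)/P(2)) = 0.0098·log₂(0.0098/0.0098) = 0.00000
  Q(3)·log₂(Q(3)/P(3)) = 0.7693·log₂(0.7693/0.0097) = 4.85384
  Q(4)·log₂(Q(4)/P(4)) = 0.0097·log₂(0.0097/0.7693) = -0.06120
  Q(5)·log₂(Q(5)/P(5)) = 0.0097·log₂(0.0097/0.0097) = 0.00000

D_KL(Q||P) = 0.00000 + 0.00000 + 4.85384 - 0.06120 + 0.00000 = 4.79264 ≈ 4.7926 bits

These ARE equal here. Q is P with outcomes relabeled (Q(3) = P(4), Q(4) = P(3)) by a relabeling that is its own inverse, so the two sums contain exactly the same terms in a different order. This is a special case — KL divergence is not symmetric in general: D_KL(P||Q) ≠ D_KL(Q||P) for most P, Q.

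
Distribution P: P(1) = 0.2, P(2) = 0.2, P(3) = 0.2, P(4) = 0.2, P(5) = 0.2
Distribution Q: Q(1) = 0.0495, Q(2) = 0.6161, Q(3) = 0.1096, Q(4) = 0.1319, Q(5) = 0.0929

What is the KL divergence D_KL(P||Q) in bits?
0.5932 bits

D_KL(P||Q) = Σ P(x) log₂(P(x)/Q(x))

Computing term by term:
  P(1)·log₂(P(1)/Q(1)) = 0.2·log₂(0.2/0.0495) = 0.40290
  P(2)·log₂(P(2)/Q(2)) = 0.2·log₂(0.2/0.6161) = -0.32463
  P(3)·log₂(P(3)/Q(3)) = 0.2·log₂(0.2/0.1096) = 0.17355
  P(4)·log₂(P(4)/Q(4)) = 0.2·log₂(0.2/0.1319) = 0.12011
  P(5)·log₂(P(5)/Q(5)) = 0.2·log₂(0.2/0.0929) = 0.22125

D_KL(P||Q) = 0.40290 - 0.32463 + 0.17355 + 0.12011 + 0.22125 = 0.59318 ≈ 0.5932 bits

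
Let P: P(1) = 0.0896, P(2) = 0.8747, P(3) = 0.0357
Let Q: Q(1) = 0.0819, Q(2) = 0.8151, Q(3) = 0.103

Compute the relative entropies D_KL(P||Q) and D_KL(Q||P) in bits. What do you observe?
D_KL(P||Q) = 0.0461 bits, D_KL(Q||P) = 0.0638 bits. The two directions give different values (D_KL(Q||P) exceeds D_KL(P||Q) by 0.0177 bits): KL divergence is asymmetric.

D_KL(P||Q) = Σ P(x) log₂(P(x)/Q(x))

Computing term by term:
  P(1)·log₂(P(1)/Q(1)) = 0.0896·log₂(0.0896/0.0819) = 0.01162
  P(2)·log₂(P(2)/Q(2)) = 0.8747·log₂(0.8747/0.8151) = 0.08905
  P(3)·log₂(P(3)/Q(3)) = 0.0357·log₂(0.0357/0.103) = -0.05457

D_KL(P||Q) = 0.01162 + 0.08905 - 0.05457 = 0.04610 ≈ 0.0461 bits

D_KL(Q||P) = Σ Q(x) log₂(Q(x)/P(x))

Computing term by term:
  Q(1)·log₂(Q(1)/P(1)) = 0.0819·log₂(0.0819/0.0896) = -0.01062
  Q(2)·log₂(Q(2)/P(2)) = 0.8151·log₂(0.8151/0.8747) = -0.08299
  Q(3)·log₂(Q(3)/P(3)) = 0.103·log₂(0.103/0.0357) = 0.15745

D_KL(Q||P) = -0.01062 - 0.08299 + 0.15745 = 0.06384 ≈ 0.0638 bits

These are NOT equal (difference: 0.0177 bits). KL divergence is asymmetric: D_KL(P||Q) ≠ D_KL(Q||P) in general.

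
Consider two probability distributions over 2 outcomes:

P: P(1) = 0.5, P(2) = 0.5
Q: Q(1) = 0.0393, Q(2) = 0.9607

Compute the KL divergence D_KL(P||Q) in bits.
1.3636 bits

D_KL(P||Q) = Σ P(x) log₂(P(x)/Q(x))

Computing term by term:
  P(1)·log₂(P(1)/Q(1)) = 0.5·log₂(0.5/0.0393) = 1.83466
  P(2)·log₂(P(2)/Q(2)) = 0.5·log₂(0.5/0.9607) = -0.47108

D_KL(P||Q) = 1.83466 - 0.47108 = 1.36358 ≈ 1.3636 bits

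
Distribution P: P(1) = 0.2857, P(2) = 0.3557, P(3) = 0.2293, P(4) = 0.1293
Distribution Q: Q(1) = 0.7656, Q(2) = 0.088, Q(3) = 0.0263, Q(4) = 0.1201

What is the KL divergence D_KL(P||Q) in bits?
1.0406 bits

D_KL(P||Q) = Σ P(x) log₂(P(x)/Q(x))

Computing term by term:
  P(1)·log₂(P(1)/Q(1)) = 0.2857·log₂(0.2857/0.7656) = -0.40629
  P(2)·log₂(P(2)/Q(2)) = 0.3557·log₂(0.3557/0.088) = 0.71677
  P(3)·log₂(P(3)/Q(3)) = 0.2293·log₂(0.2293/0.0263) = 0.71636
  P(4)·log₂(P(4)/Q(4)) = 0.1293·log₂(0.1293/0.1201) = 0.01377

D_KL(P||Q) = -0.40629 + 0.71677 + 0.71636 + 0.01377 = 1.04061 ≈ 1.0406 bits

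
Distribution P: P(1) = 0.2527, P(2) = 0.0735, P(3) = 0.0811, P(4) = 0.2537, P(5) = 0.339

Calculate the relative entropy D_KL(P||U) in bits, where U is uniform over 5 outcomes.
0.2186 bits

U(i) = 1/5 for all i

D_KL(P||U) = Σ P(x) log₂(P(x) / (1/5))
           = Σ P(x) log₂(P(x)) + log₂(5)
           = log₂(5) - H(P)

H(P) = -Σ P(x) log₂(P(x)):
  -P(1)·log₂(P(1)) = -(0.2527)·log₂(0.2527) = 0.50148
  -P(2)·log₂(P(2)) = -(0.0735)·log₂(0.0735) = 0.27681
  -P(3)·log₂(P(3)) = -(0.0811)·log₂(0.0811) = 0.29392
  -P(4)·log₂(P(4)) = -(0.2537)·log₂(0.2537) = 0.50202
  -P(5)·log₂(P(5)) = -(0.339)·log₂(0.339) = 0.52906
H(P) = 0.50148 + 0.27681 + 0.29392 + 0.50202 + 0.52906 = 2.10329 bits

log₂(5) = 2.32193 bits

D_KL(P||U) = 2.32193 - 2.10329 = 0.21864 ≈ 0.2186 bits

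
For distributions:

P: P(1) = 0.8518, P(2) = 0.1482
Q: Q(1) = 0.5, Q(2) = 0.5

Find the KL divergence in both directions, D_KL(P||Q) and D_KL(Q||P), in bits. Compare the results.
D_KL(P||Q) = 0.3947 bits, D_KL(Q||P) = 0.4929 bits. D_KL(Q||P) is larger than D_KL(P||Q) by 0.0982 bits; the two directions differ.

D_KL(P||Q) = Σ P(x) log₂(P(x)/Q(x))

Computing term by term:
  P(1)·log₂(P(1)/Q(1)) = 0.8518·log₂(0.8518/0.5) = 0.65468
  P(2)·log₂(P(2)/Q(2)) = 0.1482·log₂(0.1482/0.5) = -0.26000

D_KL(P||Q) = 0.65468 - 0.26000 = 0.39468 ≈ 0.3947 bits

D_KL(Q||P) = Σ Q(x) log₂(Q(x)/P(x))

Computing term by term:
  Q(1)·log₂(Q(1)/P(1)) = 0.5·log₂(0.5/0.8518) = -0.38429
  Q(2)·log₂(Q(2)/P(2)) = 0.5·log₂(0.5/0.1482) = 0.87719

D_KL(Q||P) = -0.38429 + 0.87719 = 0.49290 ≈ 0.4929 bits

These are NOT equal (difference: 0.0982 bits). KL divergence is asymmetric: D_KL(P||Q) ≠ D_KL(Q||P) in general.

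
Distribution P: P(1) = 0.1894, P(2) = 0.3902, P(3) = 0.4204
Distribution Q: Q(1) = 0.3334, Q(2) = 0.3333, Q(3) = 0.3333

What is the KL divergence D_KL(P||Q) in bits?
0.0750 bits

D_KL(P||Q) = Σ P(x) log₂(P(x)/Q(x))

Computing term by term:
  P(1)·log₂(P(1)/Q(1)) = 0.1894·log₂(0.1894/0.3334) = -0.15452
  P(2)·log₂(P(2)/Q(2)) = 0.3902·log₂(0.3902/0.3333) = 0.08873
  P(3)·log₂(P(3)/Q(3)) = 0.4204·log₂(0.4204/0.3333) = 0.14081

D_KL(P||Q) = -0.15452 + 0.08873 + 0.14081 = 0.07502 ≈ 0.0750 bits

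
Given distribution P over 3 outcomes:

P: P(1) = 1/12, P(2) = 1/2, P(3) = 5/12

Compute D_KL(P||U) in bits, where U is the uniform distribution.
0.2600 bits

U(i) = 1/3 for all i

D_KL(P||U) = Σ P(x) log₂(P(x) / (1/3))
           = Σ P(x) log₂(P(x)) + log₂(3)
           = log₂(3) - H(P)

H(P) = -Σ P(x) log₂(P(x)):
  -P(1)·log₂(P(1)) = -(1/12)·log₂(1/12) = 0.29875
  -P(2)·log₂(P(2)) = -(1/2)·log₂(1/2) = 0.50000
  -P(3)·log₂(P(3)) = -(5/12)·log₂(5/12) = 0.52626
H(P) = 0.29875 + 0.50000 + 0.52626 = 1.32501 bits

log₂(3) = 1.58496 bits

D_KL(P||U) = 1.58496 - 1.32501 = 0.25995 ≈ 0.2600 bits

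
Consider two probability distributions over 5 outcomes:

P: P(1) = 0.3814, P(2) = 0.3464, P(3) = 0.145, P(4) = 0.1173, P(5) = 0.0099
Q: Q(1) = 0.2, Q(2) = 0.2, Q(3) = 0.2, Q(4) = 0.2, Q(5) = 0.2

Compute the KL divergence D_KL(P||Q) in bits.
0.4292 bits

D_KL(P||Q) = Σ P(x) log₂(P(x)/Q(x))

Computing term by term:
  P(1)·log₂(P(1)/Q(1)) = 0.3814·log₂(0.3814/0.2) = 0.35520
  P(2)·log₂(P(2)/Q(2)) = 0.3464·log₂(0.3464/0.2) = 0.27450
  P(3)·log₂(P(3)/Q(3)) = 0.145·log₂(0.145/0.2) = -0.06727
  P(4)·log₂(P(4)/Q(4)) = 0.1173·log₂(0.1173/0.2) = -0.09030
  P(5)·log₂(P(5)/Q(5)) = 0.0099·log₂(0.0099/0.2) = -0.04293

D_KL(P||Q) = 0.35520 + 0.27450 - 0.06727 - 0.09030 - 0.04293 = 0.42920 ≈ 0.4292 bits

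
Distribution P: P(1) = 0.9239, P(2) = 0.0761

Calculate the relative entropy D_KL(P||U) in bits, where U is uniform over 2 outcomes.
0.6117 bits

U(i) = 1/2 for all i

D_KL(P||U) = Σ P(x) log₂(P(x) / (1/2))
           = Σ P(x) log₂(P(x)) + log₂(2)
           = log₂(2) - H(P)

H(P) = -Σ P(x) log₂(P(x)):
  -P(1)·log₂(P(1)) = -(0.9239)·log₂(0.9239) = 0.10550
  -P(2)·log₂(P(2)) = -(0.0761)·log₂(0.0761) = 0.28278
H(P) = 0.10550 + 0.28278 = 0.38828 bits

log₂(2) = 1.00000 bits

D_KL(P||U) = 1.00000 - 0.38828 = 0.61172 ≈ 0.6117 bits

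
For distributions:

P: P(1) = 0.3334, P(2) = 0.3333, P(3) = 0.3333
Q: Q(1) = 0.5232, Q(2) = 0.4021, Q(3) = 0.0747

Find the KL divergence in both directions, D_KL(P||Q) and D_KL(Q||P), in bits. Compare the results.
D_KL(P||Q) = 0.4122 bits, D_KL(Q||P) = 0.2878 bits. D_KL(P||Q) is larger than D_KL(Q||P) by 0.1244 bits; the two directions differ.

D_KL(P||Q) = Σ P(x) log₂(P(x)/Q(x))

Computing term by term:
  P(1)·log₂(P(1)/Q(1)) = 0.3334·log₂(0.3334/0.5232) = -0.21675
  P(2)·log₂(P(2)/Q(2)) = 0.3333·log₂(0.3333/0.4021) = -0.09024
  P(3)·log₂(P(3)/Q(3)) = 0.3333·log₂(0.3333/0.0747) = 0.71914

D_KL(P||Q) = -0.21675 - 0.09024 + 0.71914 = 0.41215 ≈ 0.4122 bits

D_KL(Q||P) = Σ Q(x) log₂(Q(x)/P(x))

Computing term by term:
  Q(1)·log₂(Q(1)/P(1)) = 0.5232·log₂(0.5232/0.3334) = 0.34014
  Q(2)·log₂(Q(2)/P(2)) = 0.4021·log₂(0.4021/0.3333) = 0.10886
  Q(3)·log₂(Q(3)/P(3)) = 0.0747·log₂(0.0747/0.3333) = -0.16118

D_KL(Q||P) = 0.34014 + 0.10886 - 0.16118 = 0.28782 ≈ 0.2878 bits

These are NOT equal (difference: 0.1244 bits). KL divergence is asymmetric: D_KL(P||Q) ≠ D_KL(Q||P) in general.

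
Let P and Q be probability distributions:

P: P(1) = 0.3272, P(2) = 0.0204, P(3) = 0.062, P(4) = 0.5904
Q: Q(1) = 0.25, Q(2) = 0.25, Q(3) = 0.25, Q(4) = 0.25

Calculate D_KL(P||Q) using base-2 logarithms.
0.6605 bits

D_KL(P||Q) = Σ P(x) log₂(P(x)/Q(x))

Computing term by term:
  P(1)·log₂(P(1)/Q(1)) = 0.3272·log₂(0.3272/0.25) = 0.12703
  P(2)·log₂(P(2)/Q(2)) = 0.0204·log₂(0.0204/0.25) = -0.07375
  P(3)·log₂(P(3)/Q(3)) = 0.062·log₂(0.062/0.25) = -0.12472
  P(4)·log₂(P(4)/Q(4)) = 0.5904·log₂(0.5904/0.25) = 0.73196

D_KL(P||Q) = 0.12703 - 0.07375 - 0.12472 + 0.73196 = 0.66052 ≈ 0.6605 bits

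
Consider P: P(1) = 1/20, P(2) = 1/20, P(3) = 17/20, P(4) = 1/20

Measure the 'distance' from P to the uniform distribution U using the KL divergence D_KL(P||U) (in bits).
1.1524 bits

U(i) = 1/4 for all i

D_KL(P||U) = Σ P(x) log₂(P(x) / (1/4))
           = Σ P(x) log₂(P(x)) + log₂(4)
           = log₂(4) - H(P)

H(P) = -Σ P(x) log₂(P(x)):
  -P(1)·log₂(P(1)) = -(1/20)·log₂(1/20) = 0.21610
  -P(2)·log₂(P(2)) = -(1/20)·log₂(1/20) = 0.21610
  -P(3)·log₂(P(3)) = -(17/20)·log₂(17/20) = 0.19930
  -P(4)·log₂(P(4)) = -(1/20)·log₂(1/20) = 0.21610
H(P) = 0.21610 + 0.21610 + 0.19930 + 0.21610 = 0.84760 bits

log₂(4) = 2.00000 bits

D_KL(P||U) = 2.00000 - 0.84760 = 1.15240 ≈ 1.1524 bits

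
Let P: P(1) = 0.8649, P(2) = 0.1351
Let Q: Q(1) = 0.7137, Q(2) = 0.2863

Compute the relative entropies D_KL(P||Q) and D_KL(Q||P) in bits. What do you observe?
D_KL(P||Q) = 0.0934 bits, D_KL(Q||P) = 0.1124 bits. The two directions give different values (D_KL(Q||P) exceeds D_KL(P||Q) by 0.0190 bits): KL divergence is asymmetric.

D_KL(P||Q) = Σ P(x) log₂(P(x)/Q(x))

Computing term by term:
  P(1)·log₂(P(1)/Q(1)) = 0.8649·log₂(0.8649/0.7137) = 0.23976
  P(2)·log₂(P(2)/Q(2)) = 0.1351·log₂(0.1351/0.2863) = -0.14638

D_KL(P||Q) = 0.23976 - 0.14638 = 0.09338 ≈ 0.0934 bits

D_KL(Q||P) = Σ Q(x) log₂(Q(x)/P(x))

Computing term by term:
  Q(1)·log₂(Q(1)/P(1)) = 0.7137·log₂(0.7137/0.8649) = -0.19785
  Q(2)·log₂(Q(2)/P(2)) = 0.2863·log₂(0.2863/0.1351) = 0.31021

D_KL(Q||P) = -0.19785 + 0.31021 = 0.11236 ≈ 0.1124 bits

These are NOT equal (difference: 0.0190 bits). KL divergence is asymmetric: D_KL(P||Q) ≠ D_KL(Q||P) in general.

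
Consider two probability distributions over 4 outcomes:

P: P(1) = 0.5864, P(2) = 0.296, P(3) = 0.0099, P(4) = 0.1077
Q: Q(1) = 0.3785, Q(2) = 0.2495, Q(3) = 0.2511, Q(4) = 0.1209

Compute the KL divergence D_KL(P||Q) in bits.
0.3792 bits

D_KL(P||Q) = Σ P(x) log₂(P(x)/Q(x))

Computing term by term:
  P(1)·log₂(P(1)/Q(1)) = 0.5864·log₂(0.5864/0.3785) = 0.37037
  P(2)·log₂(P(2)/Q(2)) = 0.296·log₂(0.296/0.2495) = 0.07298
  P(3)·log₂(P(3)/Q(3)) = 0.0099·log₂(0.0099/0.2511) = -0.04618
  P(4)·log₂(P(4)/Q(4)) = 0.1077·log₂(0.1077/0.1209) = -0.01796

D_KL(P||Q) = 0.37037 + 0.07298 - 0.04618 - 0.01796 = 0.37921 ≈ 0.3792 bits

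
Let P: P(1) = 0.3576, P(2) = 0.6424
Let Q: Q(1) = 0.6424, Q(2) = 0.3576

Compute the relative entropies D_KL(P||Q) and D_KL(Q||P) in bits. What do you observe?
D_KL(P||Q) = 0.2407 bits, D_KL(Q||P) = 0.2407 bits. The two directions give the same value here, because Q is a self-inverse relabeling of P; in general KL divergence is asymmetric.

D_KL(P||Q) = Σ P(x) log₂(P(x)/Q(x))

Computing term by term:
  P(1)·log₂(P(1)/Q(1)) = 0.3576·log₂(0.3576/0.6424) = -0.30222
  P(2)·log₂(P(2)/Q(2)) = 0.6424·log₂(0.6424/0.3576) = 0.54291

D_KL(P||Q) = -0.30222 + 0.54291 = 0.24069 ≈ 0.2407 bits

D_KL(Q||P) = Σ Q(x) log₂(Q(x)/P(x))

Computing term by term:
  Q(1)·log₂(Q(1)/P(1)) = 0.6424·log₂(0.6424/0.3576) = 0.54291
  Q(2)·log₂(Q(2)/P(2)) = 0.3576·log₂(0.3576/0.6424) = -0.30222

D_KL(Q||P) = 0.54291 - 0.30222 = 0.24069 ≈ 0.2407 bits

These ARE equal here. Q is P with outcomes relabeled (Q(1) = P(2), Q(2) = P(1)) by a relabeling that is its own inverse, so the two sums contain exactly the same terms in a different order. This is a special case — KL divergence is not symmetric in general: D_KL(P||Q) ≠ D_KL(Q||P) for most P, Q.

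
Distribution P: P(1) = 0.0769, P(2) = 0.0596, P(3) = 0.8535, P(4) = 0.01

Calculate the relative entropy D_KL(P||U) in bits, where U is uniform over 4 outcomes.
1.2114 bits

U(i) = 1/4 for all i

D_KL(P||U) = Σ P(x) log₂(P(x) / (1/4))
           = Σ P(x) log₂(P(x)) + log₂(4)
           = log₂(4) - H(P)

H(P) = -Σ P(x) log₂(P(x)):
  -P(1)·log₂(P(1)) = -(0.0769)·log₂(0.0769) = 0.28460
  -P(2)·log₂(P(2)) = -(0.0596)·log₂(0.0596) = 0.24249
  -P(3)·log₂(P(3)) = -(0.8535)·log₂(0.8535) = 0.19506
  -P(4)·log₂(P(4)) = -(0.01)·log₂(0.01) = 0.06644
H(P) = 0.28460 + 0.24249 + 0.19506 + 0.06644 = 0.78859 bits

log₂(4) = 2.00000 bits

D_KL(P||U) = 2.00000 - 0.78859 = 1.21141 ≈ 1.2114 bits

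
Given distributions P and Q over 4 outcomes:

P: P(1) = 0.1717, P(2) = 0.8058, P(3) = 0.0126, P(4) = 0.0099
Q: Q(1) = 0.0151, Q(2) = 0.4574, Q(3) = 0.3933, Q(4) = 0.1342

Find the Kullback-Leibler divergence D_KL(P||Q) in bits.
1.1607 bits

D_KL(P||Q) = Σ P(x) log₂(P(x)/Q(x))

Computing term by term:
  P(1)·log₂(P(1)/Q(1)) = 0.1717·log₂(0.1717/0.0151) = 0.60220
  P(2)·log₂(P(2)/Q(2)) = 0.8058·log₂(0.8058/0.4574) = 0.65831
  P(3)·log₂(P(3)/Q(3)) = 0.0126·log₂(0.0126/0.3933) = -0.06255
  P(4)·log₂(P(4)/Q(4)) = 0.0099·log₂(0.0099/0.1342) = -0.03723

D_KL(P||Q) = 0.60220 + 0.65831 - 0.06255 - 0.03723 = 1.16073 ≈ 1.1607 bits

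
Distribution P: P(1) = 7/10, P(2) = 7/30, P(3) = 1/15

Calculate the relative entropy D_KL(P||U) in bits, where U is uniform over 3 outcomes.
0.4744 bits

U(i) = 1/3 for all i

D_KL(P||U) = Σ P(x) log₂(P(x) / (1/3))
           = Σ P(x) log₂(P(x)) + log₂(3)
           = log₂(3) - H(P)

H(P) = -Σ P(x) log₂(P(x)):
  -P(1)·log₂(P(1)) = -(7/10)·log₂(7/10) = 0.36020
  -P(2)·log₂(P(2)) = -(7/30)·log₂(7/30) = 0.48989
  -P(3)·log₂(P(3)) = -(1/15)·log₂(1/15) = 0.26046
H(P) = 0.36020 + 0.48989 + 0.26046 = 1.11055 bits

log₂(3) = 1.58496 bits

D_KL(P||U) = 1.58496 - 1.11055 = 0.47441 ≈ 0.4744 bits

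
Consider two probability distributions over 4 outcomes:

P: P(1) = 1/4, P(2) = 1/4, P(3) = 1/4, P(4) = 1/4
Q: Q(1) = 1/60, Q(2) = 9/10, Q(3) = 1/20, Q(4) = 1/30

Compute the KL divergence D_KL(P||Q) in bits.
1.8219 bits

D_KL(P||Q) = Σ P(x) log₂(P(x)/Q(x))

Computing term by term:
  P(1)·log₂(P(1)/Q(1)) = (1/4)·log₂((1/4)/(1/60)) = 0.97672
  P(2)·log₂(P(2)/Q(2)) = (1/4)·log₂((1/4)/(9/10)) = -0.46200
  P(3)·log₂(P(3)/Q(3)) = (1/4)·log₂((1/4)/(1/20)) = 0.58048
  P(4)·log₂(P(4)/Q(4)) = (1/4)·log₂((1/4)/(1/30)) = 0.72672

D_KL(P||Q) = 0.97672 - 0.46200 + 0.58048 + 0.72672 = 1.82192 ≈ 1.8219 bits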